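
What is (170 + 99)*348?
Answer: 93612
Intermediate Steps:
(170 + 99)*348 = 269*348 = 93612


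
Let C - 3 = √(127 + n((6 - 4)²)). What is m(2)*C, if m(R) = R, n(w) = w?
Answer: 6 + 2*√131 ≈ 28.891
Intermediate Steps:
C = 3 + √131 (C = 3 + √(127 + (6 - 4)²) = 3 + √(127 + 2²) = 3 + √(127 + 4) = 3 + √131 ≈ 14.446)
m(2)*C = 2*(3 + √131) = 6 + 2*√131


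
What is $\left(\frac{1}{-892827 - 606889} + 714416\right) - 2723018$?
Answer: $- \frac{3012332557033}{1499716} \approx -2.0086 \cdot 10^{6}$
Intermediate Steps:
$\left(\frac{1}{-892827 - 606889} + 714416\right) - 2723018 = \left(\frac{1}{-1499716} + 714416\right) - 2723018 = \left(- \frac{1}{1499716} + 714416\right) - 2723018 = \frac{1071421105855}{1499716} - 2723018 = - \frac{3012332557033}{1499716}$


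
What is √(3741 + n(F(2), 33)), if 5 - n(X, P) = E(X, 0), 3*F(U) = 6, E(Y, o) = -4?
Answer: 25*√6 ≈ 61.237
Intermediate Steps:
F(U) = 2 (F(U) = (⅓)*6 = 2)
n(X, P) = 9 (n(X, P) = 5 - 1*(-4) = 5 + 4 = 9)
√(3741 + n(F(2), 33)) = √(3741 + 9) = √3750 = 25*√6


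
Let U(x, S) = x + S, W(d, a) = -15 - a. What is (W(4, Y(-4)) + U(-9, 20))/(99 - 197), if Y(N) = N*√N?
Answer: 2/49 - 4*I/49 ≈ 0.040816 - 0.081633*I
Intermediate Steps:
Y(N) = N^(3/2)
U(x, S) = S + x
(W(4, Y(-4)) + U(-9, 20))/(99 - 197) = ((-15 - (-4)^(3/2)) + (20 - 9))/(99 - 197) = ((-15 - (-8)*I) + 11)/(-98) = ((-15 + 8*I) + 11)*(-1/98) = (-4 + 8*I)*(-1/98) = 2/49 - 4*I/49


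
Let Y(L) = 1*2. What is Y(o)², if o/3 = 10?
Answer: 4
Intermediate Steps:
o = 30 (o = 3*10 = 30)
Y(L) = 2
Y(o)² = 2² = 4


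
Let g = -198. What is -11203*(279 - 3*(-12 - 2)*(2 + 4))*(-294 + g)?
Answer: 2926806156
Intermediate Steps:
-11203*(279 - 3*(-12 - 2)*(2 + 4))*(-294 + g) = -11203*(279 - 3*(-12 - 2)*(2 + 4))*(-294 - 198) = -11203*(279 - (-42)*6)*(-492) = -11203*(279 - 3*(-84))*(-492) = -11203*(279 + 252)*(-492) = -5948793*(-492) = -11203*(-261252) = 2926806156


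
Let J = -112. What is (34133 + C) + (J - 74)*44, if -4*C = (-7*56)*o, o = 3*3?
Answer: 26831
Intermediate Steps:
o = 9
C = 882 (C = -(-7*56)*9/4 = -(-98)*9 = -1/4*(-3528) = 882)
(34133 + C) + (J - 74)*44 = (34133 + 882) + (-112 - 74)*44 = 35015 - 186*44 = 35015 - 8184 = 26831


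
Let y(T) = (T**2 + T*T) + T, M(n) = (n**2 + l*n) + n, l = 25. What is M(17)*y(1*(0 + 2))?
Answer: 7310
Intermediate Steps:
M(n) = n**2 + 26*n (M(n) = (n**2 + 25*n) + n = n**2 + 26*n)
y(T) = T + 2*T**2 (y(T) = (T**2 + T**2) + T = 2*T**2 + T = T + 2*T**2)
M(17)*y(1*(0 + 2)) = (17*(26 + 17))*((1*(0 + 2))*(1 + 2*(1*(0 + 2)))) = (17*43)*((1*2)*(1 + 2*(1*2))) = 731*(2*(1 + 2*2)) = 731*(2*(1 + 4)) = 731*(2*5) = 731*10 = 7310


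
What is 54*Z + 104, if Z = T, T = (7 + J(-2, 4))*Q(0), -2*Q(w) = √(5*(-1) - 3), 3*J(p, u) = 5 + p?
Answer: 104 - 432*I*√2 ≈ 104.0 - 610.94*I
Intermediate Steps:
J(p, u) = 5/3 + p/3 (J(p, u) = (5 + p)/3 = 5/3 + p/3)
Q(w) = -I*√2 (Q(w) = -√(5*(-1) - 3)/2 = -√(-5 - 3)/2 = -I*√2)
T = -8*I*√2 (T = (7 + (5/3 + (⅓)*(-2)))*(-I*√2) = (7 + (5/3 - ⅔))*(-I*√2) = (7 + 1)*(-I*√2) = 8*(-I*√2) = -8*I*√2 ≈ -11.314*I)
Z = -8*I*√2 ≈ -11.314*I
54*Z + 104 = 54*(-8*I*√2) + 104 = -432*I*√2 + 104 = 104 - 432*I*√2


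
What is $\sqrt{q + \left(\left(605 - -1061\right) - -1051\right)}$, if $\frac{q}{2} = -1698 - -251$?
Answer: $i \sqrt{177} \approx 13.304 i$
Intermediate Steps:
$q = -2894$ ($q = 2 \left(-1698 - -251\right) = 2 \left(-1698 + 251\right) = 2 \left(-1447\right) = -2894$)
$\sqrt{q + \left(\left(605 - -1061\right) - -1051\right)} = \sqrt{-2894 + \left(\left(605 - -1061\right) - -1051\right)} = \sqrt{-2894 + \left(\left(605 + 1061\right) + 1051\right)} = \sqrt{-2894 + \left(1666 + 1051\right)} = \sqrt{-2894 + 2717} = \sqrt{-177} = i \sqrt{177}$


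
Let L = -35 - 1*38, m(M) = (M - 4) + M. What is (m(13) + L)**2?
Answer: 2601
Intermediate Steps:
m(M) = -4 + 2*M (m(M) = (-4 + M) + M = -4 + 2*M)
L = -73 (L = -35 - 38 = -73)
(m(13) + L)**2 = ((-4 + 2*13) - 73)**2 = ((-4 + 26) - 73)**2 = (22 - 73)**2 = (-51)**2 = 2601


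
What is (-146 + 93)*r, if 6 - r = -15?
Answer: -1113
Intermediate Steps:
r = 21 (r = 6 - 1*(-15) = 6 + 15 = 21)
(-146 + 93)*r = (-146 + 93)*21 = -53*21 = -1113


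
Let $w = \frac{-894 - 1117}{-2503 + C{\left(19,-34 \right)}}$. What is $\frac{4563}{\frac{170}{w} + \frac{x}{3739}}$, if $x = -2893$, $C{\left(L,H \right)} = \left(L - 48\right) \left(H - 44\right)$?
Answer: $\frac{34309785627}{147369007} \approx 232.82$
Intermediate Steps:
$C{\left(L,H \right)} = \left(-48 + L\right) \left(-44 + H\right)$
$w = \frac{2011}{241}$ ($w = \frac{-894 - 1117}{-2503 - -2262} = - \frac{2011}{-2503 + \left(2112 + 1632 - 836 - 646\right)} = - \frac{2011}{-2503 + 2262} = - \frac{2011}{-241} = \left(-2011\right) \left(- \frac{1}{241}\right) = \frac{2011}{241} \approx 8.3444$)
$\frac{4563}{\frac{170}{w} + \frac{x}{3739}} = \frac{4563}{\frac{170}{\frac{2011}{241}} - \frac{2893}{3739}} = \frac{4563}{170 \cdot \frac{241}{2011} - \frac{2893}{3739}} = \frac{4563}{\frac{40970}{2011} - \frac{2893}{3739}} = \frac{4563}{\frac{147369007}{7519129}} = 4563 \cdot \frac{7519129}{147369007} = \frac{34309785627}{147369007}$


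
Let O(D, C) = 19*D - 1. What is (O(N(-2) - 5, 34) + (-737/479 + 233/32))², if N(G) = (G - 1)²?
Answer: 1531710690129/234947584 ≈ 6519.4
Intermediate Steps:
N(G) = (-1 + G)²
O(D, C) = -1 + 19*D
(O(N(-2) - 5, 34) + (-737/479 + 233/32))² = ((-1 + 19*((-1 - 2)² - 5)) + (-737/479 + 233/32))² = ((-1 + 19*((-3)² - 5)) + (-737*1/479 + 233*(1/32)))² = ((-1 + 19*(9 - 5)) + (-737/479 + 233/32))² = ((-1 + 19*4) + 88023/15328)² = ((-1 + 76) + 88023/15328)² = (75 + 88023/15328)² = (1237623/15328)² = 1531710690129/234947584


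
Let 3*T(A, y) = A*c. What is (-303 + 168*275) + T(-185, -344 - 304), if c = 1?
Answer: 137506/3 ≈ 45835.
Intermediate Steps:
T(A, y) = A/3 (T(A, y) = (A*1)/3 = A/3)
(-303 + 168*275) + T(-185, -344 - 304) = (-303 + 168*275) + (1/3)*(-185) = (-303 + 46200) - 185/3 = 45897 - 185/3 = 137506/3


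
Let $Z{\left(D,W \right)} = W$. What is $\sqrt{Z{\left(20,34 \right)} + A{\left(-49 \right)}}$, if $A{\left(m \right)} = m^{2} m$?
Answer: $i \sqrt{117615} \approx 342.95 i$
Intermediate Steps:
$A{\left(m \right)} = m^{3}$
$\sqrt{Z{\left(20,34 \right)} + A{\left(-49 \right)}} = \sqrt{34 + \left(-49\right)^{3}} = \sqrt{34 - 117649} = \sqrt{-117615} = i \sqrt{117615}$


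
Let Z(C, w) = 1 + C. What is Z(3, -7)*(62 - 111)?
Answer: -196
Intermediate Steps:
Z(3, -7)*(62 - 111) = (1 + 3)*(62 - 111) = 4*(-49) = -196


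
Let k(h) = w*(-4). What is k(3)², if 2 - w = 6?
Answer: 256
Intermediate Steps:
w = -4 (w = 2 - 1*6 = 2 - 6 = -4)
k(h) = 16 (k(h) = -4*(-4) = 16)
k(3)² = 16² = 256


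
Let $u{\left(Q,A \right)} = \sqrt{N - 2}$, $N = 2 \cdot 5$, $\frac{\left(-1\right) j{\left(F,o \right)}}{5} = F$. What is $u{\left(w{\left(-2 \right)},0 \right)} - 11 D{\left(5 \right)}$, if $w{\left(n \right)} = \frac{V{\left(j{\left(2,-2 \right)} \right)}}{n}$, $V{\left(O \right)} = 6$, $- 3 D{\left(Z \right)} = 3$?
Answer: $11 + 2 \sqrt{2} \approx 13.828$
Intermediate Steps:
$D{\left(Z \right)} = -1$ ($D{\left(Z \right)} = \left(- \frac{1}{3}\right) 3 = -1$)
$j{\left(F,o \right)} = - 5 F$
$N = 10$
$w{\left(n \right)} = \frac{6}{n}$
$u{\left(Q,A \right)} = 2 \sqrt{2}$ ($u{\left(Q,A \right)} = \sqrt{10 - 2} = \sqrt{8} = 2 \sqrt{2}$)
$u{\left(w{\left(-2 \right)},0 \right)} - 11 D{\left(5 \right)} = 2 \sqrt{2} - -11 = 2 \sqrt{2} + 11 = 11 + 2 \sqrt{2}$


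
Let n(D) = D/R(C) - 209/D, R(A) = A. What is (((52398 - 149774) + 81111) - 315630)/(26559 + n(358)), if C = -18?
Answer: -213873138/17101427 ≈ -12.506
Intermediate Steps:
n(D) = -209/D - D/18 (n(D) = D/(-18) - 209/D = D*(-1/18) - 209/D = -D/18 - 209/D = -209/D - D/18)
(((52398 - 149774) + 81111) - 315630)/(26559 + n(358)) = (((52398 - 149774) + 81111) - 315630)/(26559 + (-209/358 - 1/18*358)) = ((-97376 + 81111) - 315630)/(26559 + (-209*1/358 - 179/9)) = (-16265 - 315630)/(26559 + (-209/358 - 179/9)) = -331895/(26559 - 65963/3222) = -331895/85507135/3222 = -331895*3222/85507135 = -213873138/17101427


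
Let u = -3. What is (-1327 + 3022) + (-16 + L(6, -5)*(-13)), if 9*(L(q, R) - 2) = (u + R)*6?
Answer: 5167/3 ≈ 1722.3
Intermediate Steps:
L(q, R) = 2*R/3 (L(q, R) = 2 + ((-3 + R)*6)/9 = 2 + (-18 + 6*R)/9 = 2 + (-2 + 2*R/3) = 2*R/3)
(-1327 + 3022) + (-16 + L(6, -5)*(-13)) = (-1327 + 3022) + (-16 + ((⅔)*(-5))*(-13)) = 1695 + (-16 - 10/3*(-13)) = 1695 + (-16 + 130/3) = 1695 + 82/3 = 5167/3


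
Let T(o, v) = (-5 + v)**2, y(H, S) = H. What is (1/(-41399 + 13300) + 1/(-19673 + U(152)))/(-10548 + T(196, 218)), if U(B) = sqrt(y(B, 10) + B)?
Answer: -939818252/378680503812303375 - 4*sqrt(19)/13476654109125 ≈ -2.4831e-9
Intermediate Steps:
U(B) = sqrt(2)*sqrt(B) (U(B) = sqrt(B + B) = sqrt(2*B) = sqrt(2)*sqrt(B))
(1/(-41399 + 13300) + 1/(-19673 + U(152)))/(-10548 + T(196, 218)) = (1/(-41399 + 13300) + 1/(-19673 + sqrt(2)*sqrt(152)))/(-10548 + (-5 + 218)**2) = (1/(-28099) + 1/(-19673 + sqrt(2)*(2*sqrt(38))))/(-10548 + 213**2) = (-1/28099 + 1/(-19673 + 4*sqrt(19)))/(-10548 + 45369) = (-1/28099 + 1/(-19673 + 4*sqrt(19)))/34821 = (-1/28099 + 1/(-19673 + 4*sqrt(19)))*(1/34821) = -1/978435279 + 1/(34821*(-19673 + 4*sqrt(19)))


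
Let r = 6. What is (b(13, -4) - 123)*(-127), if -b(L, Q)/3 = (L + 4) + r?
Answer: 24384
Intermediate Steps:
b(L, Q) = -30 - 3*L (b(L, Q) = -3*((L + 4) + 6) = -3*((4 + L) + 6) = -3*(10 + L) = -30 - 3*L)
(b(13, -4) - 123)*(-127) = ((-30 - 3*13) - 123)*(-127) = ((-30 - 39) - 123)*(-127) = (-69 - 123)*(-127) = -192*(-127) = 24384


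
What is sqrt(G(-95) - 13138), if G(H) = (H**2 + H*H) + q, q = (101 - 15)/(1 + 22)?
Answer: sqrt(2600426)/23 ≈ 70.112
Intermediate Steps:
q = 86/23 ≈ 3.7391
G(H) = 86/23 + 2*H**2 (G(H) = (H**2 + H*H) + 86/23 = (H**2 + H**2) + 86/23 = 2*H**2 + 86/23 = 86/23 + 2*H**2)
sqrt(G(-95) - 13138) = sqrt((86/23 + 2*(-95)**2) - 13138) = sqrt((86/23 + 2*9025) - 13138) = sqrt((86/23 + 18050) - 13138) = sqrt(415236/23 - 13138) = sqrt(113062/23) = sqrt(2600426)/23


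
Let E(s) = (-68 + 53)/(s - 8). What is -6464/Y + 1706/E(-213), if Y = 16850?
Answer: 635279114/25275 ≈ 25135.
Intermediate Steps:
E(s) = -15/(-8 + s)
-6464/Y + 1706/E(-213) = -6464/16850 + 1706/((-15/(-8 - 213))) = -6464*1/16850 + 1706/((-15/(-221))) = -3232/8425 + 1706/((-15*(-1/221))) = -3232/8425 + 1706/(15/221) = -3232/8425 + 1706*(221/15) = -3232/8425 + 377026/15 = 635279114/25275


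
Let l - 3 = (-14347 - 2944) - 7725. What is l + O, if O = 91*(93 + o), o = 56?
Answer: -11454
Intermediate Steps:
O = 13559 (O = 91*(93 + 56) = 91*149 = 13559)
l = -25013 (l = 3 + ((-14347 - 2944) - 7725) = 3 + (-17291 - 7725) = 3 - 25016 = -25013)
l + O = -25013 + 13559 = -11454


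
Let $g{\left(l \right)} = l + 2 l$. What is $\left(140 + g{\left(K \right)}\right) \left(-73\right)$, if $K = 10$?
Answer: $-12410$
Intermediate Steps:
$g{\left(l \right)} = 3 l$
$\left(140 + g{\left(K \right)}\right) \left(-73\right) = \left(140 + 3 \cdot 10\right) \left(-73\right) = \left(140 + 30\right) \left(-73\right) = 170 \left(-73\right) = -12410$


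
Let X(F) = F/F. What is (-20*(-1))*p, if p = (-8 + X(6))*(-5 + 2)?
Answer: 420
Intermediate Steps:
X(F) = 1
p = 21 (p = (-8 + 1)*(-5 + 2) = -7*(-3) = 21)
(-20*(-1))*p = -20*(-1)*21 = 20*21 = 420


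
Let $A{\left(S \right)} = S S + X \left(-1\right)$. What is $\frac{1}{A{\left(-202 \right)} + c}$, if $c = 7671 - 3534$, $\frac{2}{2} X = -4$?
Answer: $\frac{1}{44945} \approx 2.2249 \cdot 10^{-5}$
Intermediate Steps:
$X = -4$
$c = 4137$
$A{\left(S \right)} = 4 + S^{2}$ ($A{\left(S \right)} = S S - -4 = S^{2} + 4 = 4 + S^{2}$)
$\frac{1}{A{\left(-202 \right)} + c} = \frac{1}{\left(4 + \left(-202\right)^{2}\right) + 4137} = \frac{1}{\left(4 + 40804\right) + 4137} = \frac{1}{40808 + 4137} = \frac{1}{44945}$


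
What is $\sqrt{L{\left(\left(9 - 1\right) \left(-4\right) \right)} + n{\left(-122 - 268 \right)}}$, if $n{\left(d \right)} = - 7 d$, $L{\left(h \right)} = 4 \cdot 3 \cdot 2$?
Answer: $9 \sqrt{34} \approx 52.479$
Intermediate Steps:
$L{\left(h \right)} = 24$ ($L{\left(h \right)} = 12 \cdot 2 = 24$)
$\sqrt{L{\left(\left(9 - 1\right) \left(-4\right) \right)} + n{\left(-122 - 268 \right)}} = \sqrt{24 - 7 \left(-122 - 268\right)} = \sqrt{24 - -2730} = \sqrt{24 + 2730} = \sqrt{2754} = 9 \sqrt{34}$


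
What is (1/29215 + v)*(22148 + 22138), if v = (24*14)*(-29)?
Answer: -12606938090274/29215 ≈ -4.3152e+8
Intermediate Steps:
v = -9744 (v = 336*(-29) = -9744)
(1/29215 + v)*(22148 + 22138) = (1/29215 - 9744)*(22148 + 22138) = (1/29215 - 9744)*44286 = -284670959/29215*44286 = -12606938090274/29215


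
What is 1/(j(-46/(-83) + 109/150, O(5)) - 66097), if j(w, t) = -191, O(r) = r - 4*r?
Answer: -1/66288 ≈ -1.5086e-5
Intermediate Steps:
O(r) = -3*r
1/(j(-46/(-83) + 109/150, O(5)) - 66097) = 1/(-191 - 66097) = 1/(-66288) = -1/66288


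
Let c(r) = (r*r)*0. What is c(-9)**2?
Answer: 0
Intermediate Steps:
c(r) = 0 (c(r) = r**2*0 = 0)
c(-9)**2 = 0**2 = 0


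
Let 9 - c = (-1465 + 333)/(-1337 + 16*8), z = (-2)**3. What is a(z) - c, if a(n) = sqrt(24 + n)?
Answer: -4913/1209 ≈ -4.0637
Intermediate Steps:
z = -8
c = 9749/1209 (c = 9 - (-1465 + 333)/(-1337 + 16*8) = 9 - (-1132)/(-1337 + 128) = 9 - (-1132)/(-1209) = 9 - (-1132)*(-1)/1209 = 9 - 1*1132/1209 = 9 - 1132/1209 = 9749/1209 ≈ 8.0637)
a(z) - c = sqrt(24 - 8) - 1*9749/1209 = sqrt(16) - 9749/1209 = 4 - 9749/1209 = -4913/1209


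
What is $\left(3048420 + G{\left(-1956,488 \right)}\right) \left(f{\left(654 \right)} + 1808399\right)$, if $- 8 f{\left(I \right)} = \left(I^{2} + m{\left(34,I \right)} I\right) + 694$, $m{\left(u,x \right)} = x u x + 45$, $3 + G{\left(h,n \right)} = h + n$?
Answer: $-3616988833932897$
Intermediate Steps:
$G{\left(h,n \right)} = -3 + h + n$ ($G{\left(h,n \right)} = -3 + \left(h + n\right) = -3 + h + n$)
$m{\left(u,x \right)} = 45 + u x^{2}$ ($m{\left(u,x \right)} = u x x + 45 = u x^{2} + 45 = 45 + u x^{2}$)
$f{\left(I \right)} = - \frac{347}{4} - \frac{I^{2}}{8} - \frac{I \left(45 + 34 I^{2}\right)}{8}$ ($f{\left(I \right)} = - \frac{\left(I^{2} + \left(45 + 34 I^{2}\right) I\right) + 694}{8} = - \frac{\left(I^{2} + I \left(45 + 34 I^{2}\right)\right) + 694}{8} = - \frac{694 + I^{2} + I \left(45 + 34 I^{2}\right)}{8} = - \frac{347}{4} - \frac{I^{2}}{8} - \frac{I \left(45 + 34 I^{2}\right)}{8}$)
$\left(3048420 + G{\left(-1956,488 \right)}\right) \left(f{\left(654 \right)} + 1808399\right) = \left(3048420 - 1471\right) \left(\left(- \frac{347}{4} - \frac{654^{2}}{8} - \frac{327 \left(45 + 34 \cdot 654^{2}\right)}{4}\right) + 1808399\right) = \left(3048420 - 1471\right) \left(\left(- \frac{347}{4} - \frac{106929}{2} - \frac{327 \left(45 + 34 \cdot 427716\right)}{4}\right) + 1808399\right) = 3046949 \left(\left(- \frac{347}{4} - \frac{106929}{2} - \frac{327 \left(45 + 14542344\right)}{4}\right) + 1808399\right) = 3046949 \left(\left(- \frac{347}{4} - \frac{106929}{2} - \frac{327}{4} \cdot 14542389\right) + 1808399\right) = 3046949 \left(\left(- \frac{347}{4} - \frac{106929}{2} - \frac{4755361203}{4}\right) + 1808399\right) = 3046949 \left(-1188893852 + 1808399\right) = 3046949 \left(-1187085453\right) = -3616988833932897$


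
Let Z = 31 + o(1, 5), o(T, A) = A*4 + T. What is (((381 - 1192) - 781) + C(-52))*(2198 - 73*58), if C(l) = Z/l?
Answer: 3243348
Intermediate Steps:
o(T, A) = T + 4*A (o(T, A) = 4*A + T = T + 4*A)
Z = 52 (Z = 31 + (1 + 4*5) = 31 + (1 + 20) = 31 + 21 = 52)
C(l) = 52/l
(((381 - 1192) - 781) + C(-52))*(2198 - 73*58) = (((381 - 1192) - 781) + 52/(-52))*(2198 - 73*58) = ((-811 - 781) + 52*(-1/52))*(2198 - 4234) = (-1592 - 1)*(-2036) = -1593*(-2036) = 3243348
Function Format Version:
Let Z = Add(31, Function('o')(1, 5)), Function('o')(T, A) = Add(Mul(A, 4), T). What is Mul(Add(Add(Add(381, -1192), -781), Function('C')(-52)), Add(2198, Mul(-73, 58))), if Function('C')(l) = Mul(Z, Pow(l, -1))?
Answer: 3243348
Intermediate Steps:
Function('o')(T, A) = Add(T, Mul(4, A)) (Function('o')(T, A) = Add(Mul(4, A), T) = Add(T, Mul(4, A)))
Z = 52 (Z = Add(31, Add(1, Mul(4, 5))) = Add(31, Add(1, 20)) = Add(31, 21) = 52)
Function('C')(l) = Mul(52, Pow(l, -1))
Mul(Add(Add(Add(381, -1192), -781), Function('C')(-52)), Add(2198, Mul(-73, 58))) = Mul(Add(Add(Add(381, -1192), -781), Mul(52, Pow(-52, -1))), Add(2198, Mul(-73, 58))) = Mul(Add(Add(-811, -781), Mul(52, Rational(-1, 52))), Add(2198, -4234)) = Mul(Add(-1592, -1), -2036) = Mul(-1593, -2036) = 3243348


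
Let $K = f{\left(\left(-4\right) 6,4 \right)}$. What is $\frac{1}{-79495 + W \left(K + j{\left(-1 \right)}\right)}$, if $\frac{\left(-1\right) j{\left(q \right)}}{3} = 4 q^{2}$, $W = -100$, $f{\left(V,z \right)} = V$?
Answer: $- \frac{1}{75895} \approx -1.3176 \cdot 10^{-5}$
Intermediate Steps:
$j{\left(q \right)} = - 12 q^{2}$ ($j{\left(q \right)} = - 3 \cdot 4 q^{2} = - 12 q^{2}$)
$K = -24$ ($K = \left(-4\right) 6 = -24$)
$\frac{1}{-79495 + W \left(K + j{\left(-1 \right)}\right)} = \frac{1}{-79495 - 100 \left(-24 - 12 \left(-1\right)^{2}\right)} = \frac{1}{-79495 - 100 \left(-24 - 12\right)} = \frac{1}{-79495 - -3600} = \frac{1}{-79495 + 3600} = \frac{1}{-75895} = - \frac{1}{75895}$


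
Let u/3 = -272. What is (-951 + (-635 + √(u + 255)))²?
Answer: (1586 - I*√561)² ≈ 2.5148e+6 - 75130.0*I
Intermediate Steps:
u = -816 (u = 3*(-272) = -816)
(-951 + (-635 + √(u + 255)))² = (-951 + (-635 + √(-816 + 255)))² = (-951 + (-635 + √(-561)))² = (-951 + (-635 + I*√561))² = (-1586 + I*√561)²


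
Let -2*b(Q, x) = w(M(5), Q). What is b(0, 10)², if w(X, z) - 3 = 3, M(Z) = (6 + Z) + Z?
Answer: 9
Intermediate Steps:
M(Z) = 6 + 2*Z
w(X, z) = 6 (w(X, z) = 3 + 3 = 6)
b(Q, x) = -3 (b(Q, x) = -½*6 = -3)
b(0, 10)² = (-3)² = 9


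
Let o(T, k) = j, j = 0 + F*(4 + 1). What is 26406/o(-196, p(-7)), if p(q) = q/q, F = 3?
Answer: 8802/5 ≈ 1760.4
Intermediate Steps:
p(q) = 1
j = 15 (j = 0 + 3*(4 + 1) = 0 + 3*5 = 0 + 15 = 15)
o(T, k) = 15
26406/o(-196, p(-7)) = 26406/15 = 26406*(1/15) = 8802/5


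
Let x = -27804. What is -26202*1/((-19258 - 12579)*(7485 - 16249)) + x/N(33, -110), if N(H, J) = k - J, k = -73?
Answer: -3878929128873/5161860158 ≈ -751.46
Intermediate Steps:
N(H, J) = -73 - J
-26202*1/((-19258 - 12579)*(7485 - 16249)) + x/N(33, -110) = -26202*1/((-19258 - 12579)*(7485 - 16249)) - 27804/(-73 - 1*(-110)) = -26202/((-31837*(-8764))) - 27804/(-73 + 110) = -26202/279019468 - 27804/37 = -26202*1/279019468 - 27804*1/37 = -13101/139509734 - 27804/37 = -3878929128873/5161860158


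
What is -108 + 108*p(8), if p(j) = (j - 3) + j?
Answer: 1296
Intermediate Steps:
p(j) = -3 + 2*j (p(j) = (-3 + j) + j = -3 + 2*j)
-108 + 108*p(8) = -108 + 108*(-3 + 2*8) = -108 + 108*(-3 + 16) = -108 + 108*13 = -108 + 1404 = 1296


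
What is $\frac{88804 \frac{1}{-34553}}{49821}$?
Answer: $- \frac{88804}{1721465013} \approx -5.1586 \cdot 10^{-5}$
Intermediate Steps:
$\frac{88804 \frac{1}{-34553}}{49821} = 88804 \left(- \frac{1}{34553}\right) \frac{1}{49821} = \left(- \frac{88804}{34553}\right) \frac{1}{49821} = - \frac{88804}{1721465013}$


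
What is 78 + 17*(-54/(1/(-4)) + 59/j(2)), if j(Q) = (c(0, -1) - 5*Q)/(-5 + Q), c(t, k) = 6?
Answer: 18009/4 ≈ 4502.3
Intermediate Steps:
j(Q) = (6 - 5*Q)/(-5 + Q)
78 + 17*(-54/(1/(-4)) + 59/j(2)) = 78 + 17*(-54/(1/(-4)) + 59/(((6 - 5*2)/(-5 + 2)))) = 78 + 17*(-54/(-¼) + 59/(((6 - 10)/(-3)))) = 78 + 17*(-54*(-4) + 59/((-⅓*(-4)))) = 78 + 17*(216 + 59/(4/3)) = 78 + 17*(216 + 59*(¾)) = 78 + 17*(216 + 177/4) = 78 + 17*(1041/4) = 78 + 17697/4 = 18009/4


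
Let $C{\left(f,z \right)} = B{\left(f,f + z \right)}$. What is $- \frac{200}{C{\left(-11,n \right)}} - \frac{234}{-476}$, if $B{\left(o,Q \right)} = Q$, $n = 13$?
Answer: $- \frac{23683}{238} \approx -99.508$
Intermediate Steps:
$C{\left(f,z \right)} = f + z$
$- \frac{200}{C{\left(-11,n \right)}} - \frac{234}{-476} = - \frac{200}{-11 + 13} - \frac{234}{-476} = - \frac{200}{2} - - \frac{117}{238} = \left(-200\right) \frac{1}{2} + \frac{117}{238} = -100 + \frac{117}{238} = - \frac{23683}{238}$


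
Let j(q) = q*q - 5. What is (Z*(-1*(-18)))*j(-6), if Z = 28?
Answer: 15624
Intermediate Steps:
j(q) = -5 + q² (j(q) = q² - 5 = -5 + q²)
(Z*(-1*(-18)))*j(-6) = (28*(-1*(-18)))*(-5 + (-6)²) = (28*18)*(-5 + 36) = 504*31 = 15624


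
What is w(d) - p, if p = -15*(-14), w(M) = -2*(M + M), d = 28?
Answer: -322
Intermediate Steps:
w(M) = -4*M
p = 210
w(d) - p = -4*28 - 1*210 = -112 - 210 = -322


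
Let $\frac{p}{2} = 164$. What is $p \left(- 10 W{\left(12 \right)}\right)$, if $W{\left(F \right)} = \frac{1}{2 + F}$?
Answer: $- \frac{1640}{7} \approx -234.29$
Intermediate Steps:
$p = 328$ ($p = 2 \cdot 164 = 328$)
$p \left(- 10 W{\left(12 \right)}\right) = 328 \left(- \frac{10}{2 + 12}\right) = 328 \left(- \frac{10}{14}\right) = 328 \left(\left(-10\right) \frac{1}{14}\right) = 328 \left(- \frac{5}{7}\right) = - \frac{1640}{7}$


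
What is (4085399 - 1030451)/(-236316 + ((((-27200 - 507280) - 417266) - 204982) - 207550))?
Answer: -1527474/800297 ≈ -1.9086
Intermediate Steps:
(4085399 - 1030451)/(-236316 + ((((-27200 - 507280) - 417266) - 204982) - 207550)) = 3054948/(-236316 + (((-534480 - 417266) - 204982) - 207550)) = 3054948/(-236316 + ((-951746 - 204982) - 207550)) = 3054948/(-236316 + (-1156728 - 207550)) = 3054948/(-236316 - 1364278) = 3054948/(-1600594) = 3054948*(-1/1600594) = -1527474/800297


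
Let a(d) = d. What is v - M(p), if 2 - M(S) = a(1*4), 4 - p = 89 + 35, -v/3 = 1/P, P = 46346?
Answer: 92689/46346 ≈ 1.9999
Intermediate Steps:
v = -3/46346 ≈ -6.4731e-5
p = -120 (p = 4 - (89 + 35) = 4 - 1*124 = 4 - 124 = -120)
M(S) = -2 (M(S) = 2 - 4 = -2)
v - M(p) = -3/46346 - 1*(-2) = -3/46346 + 2 = 92689/46346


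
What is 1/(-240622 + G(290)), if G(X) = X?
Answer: -1/240332 ≈ -4.1609e-6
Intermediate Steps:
1/(-240622 + G(290)) = 1/(-240622 + 290) = 1/(-240332) = -1/240332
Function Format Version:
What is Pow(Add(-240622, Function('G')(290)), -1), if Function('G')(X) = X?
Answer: Rational(-1, 240332) ≈ -4.1609e-6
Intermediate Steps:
Pow(Add(-240622, Function('G')(290)), -1) = Pow(Add(-240622, 290), -1) = Pow(-240332, -1) = Rational(-1, 240332)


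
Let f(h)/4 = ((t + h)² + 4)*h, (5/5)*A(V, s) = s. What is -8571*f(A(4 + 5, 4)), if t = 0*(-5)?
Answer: -2742720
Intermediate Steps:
t = 0
A(V, s) = s
f(h) = 4*h*(4 + h²) (f(h) = 4*(((0 + h)² + 4)*h) = 4*((h² + 4)*h) = 4*((4 + h²)*h) = 4*(h*(4 + h²)) = 4*h*(4 + h²))
-8571*f(A(4 + 5, 4)) = -34284*4*(4 + 4²) = -34284*4*(4 + 16) = -34284*4*20 = -8571*320 = -2742720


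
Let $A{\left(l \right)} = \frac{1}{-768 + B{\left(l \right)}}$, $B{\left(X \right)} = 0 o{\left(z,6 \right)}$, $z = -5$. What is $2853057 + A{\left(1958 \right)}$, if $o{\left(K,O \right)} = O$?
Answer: $\frac{2191147775}{768} \approx 2.8531 \cdot 10^{6}$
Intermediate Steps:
$B{\left(X \right)} = 0$ ($B{\left(X \right)} = 0 \cdot 6 = 0$)
$A{\left(l \right)} = - \frac{1}{768}$ ($A{\left(l \right)} = \frac{1}{-768 + 0} = \frac{1}{-768} = - \frac{1}{768}$)
$2853057 + A{\left(1958 \right)} = 2853057 - \frac{1}{768} = \frac{2191147775}{768}$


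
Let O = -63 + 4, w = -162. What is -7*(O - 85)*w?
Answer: -163296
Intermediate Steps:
O = -59
-7*(O - 85)*w = -7*(-59 - 85)*(-162) = -(-1008)*(-162) = -7*23328 = -163296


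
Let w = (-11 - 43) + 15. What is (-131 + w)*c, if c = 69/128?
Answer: -5865/64 ≈ -91.641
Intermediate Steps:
c = 69/128 (c = 69*(1/128) = 69/128 ≈ 0.53906)
w = -39 (w = -54 + 15 = -39)
(-131 + w)*c = (-131 - 39)*(69/128) = -170*69/128 = -5865/64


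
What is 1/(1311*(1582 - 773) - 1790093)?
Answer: -1/729494 ≈ -1.3708e-6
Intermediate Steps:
1/(1311*(1582 - 773) - 1790093) = 1/(1311*809 - 1790093) = 1/(1060599 - 1790093) = 1/(-729494) = -1/729494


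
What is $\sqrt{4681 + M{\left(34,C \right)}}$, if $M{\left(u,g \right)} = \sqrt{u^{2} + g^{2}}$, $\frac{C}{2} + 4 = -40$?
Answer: $\sqrt{4681 + 10 \sqrt{89}} \approx 69.104$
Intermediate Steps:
$C = -88$ ($C = -8 + 2 \left(-40\right) = -8 - 80 = -88$)
$M{\left(u,g \right)} = \sqrt{g^{2} + u^{2}}$
$\sqrt{4681 + M{\left(34,C \right)}} = \sqrt{4681 + \sqrt{\left(-88\right)^{2} + 34^{2}}} = \sqrt{4681 + \sqrt{7744 + 1156}} = \sqrt{4681 + \sqrt{8900}} = \sqrt{4681 + 10 \sqrt{89}}$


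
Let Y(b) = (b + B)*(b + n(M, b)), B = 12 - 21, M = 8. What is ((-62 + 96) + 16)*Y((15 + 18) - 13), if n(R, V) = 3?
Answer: 12650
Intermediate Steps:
B = -9
Y(b) = (-9 + b)*(3 + b) (Y(b) = (b - 9)*(b + 3) = (-9 + b)*(3 + b))
((-62 + 96) + 16)*Y((15 + 18) - 13) = ((-62 + 96) + 16)*(-27 + ((15 + 18) - 13)² - 6*((15 + 18) - 13)) = (34 + 16)*(-27 + (33 - 13)² - 6*(33 - 13)) = 50*(-27 + 20² - 6*20) = 50*(-27 + 400 - 120) = 50*253 = 12650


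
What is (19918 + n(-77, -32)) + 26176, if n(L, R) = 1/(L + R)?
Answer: 5024245/109 ≈ 46094.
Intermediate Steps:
(19918 + n(-77, -32)) + 26176 = (19918 + 1/(-77 - 32)) + 26176 = (19918 + 1/(-109)) + 26176 = (19918 - 1/109) + 26176 = 2171061/109 + 26176 = 5024245/109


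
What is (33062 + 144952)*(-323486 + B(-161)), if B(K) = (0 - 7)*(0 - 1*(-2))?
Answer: -57587529000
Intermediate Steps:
B(K) = -14 (B(K) = -7*(0 + 2) = -7*2 = -14)
(33062 + 144952)*(-323486 + B(-161)) = (33062 + 144952)*(-323486 - 14) = 178014*(-323500) = -57587529000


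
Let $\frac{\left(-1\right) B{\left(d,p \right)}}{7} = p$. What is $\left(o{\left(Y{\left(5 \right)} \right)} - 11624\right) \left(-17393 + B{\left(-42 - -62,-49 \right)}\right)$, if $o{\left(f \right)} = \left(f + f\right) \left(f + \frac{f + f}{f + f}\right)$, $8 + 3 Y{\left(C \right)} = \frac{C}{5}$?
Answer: $\frac{1782748000}{9} \approx 1.9808 \cdot 10^{8}$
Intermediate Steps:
$B{\left(d,p \right)} = - 7 p$
$Y{\left(C \right)} = - \frac{8}{3} + \frac{C}{15}$ ($Y{\left(C \right)} = - \frac{8}{3} + \frac{C \frac{1}{5}}{3} = - \frac{8}{3} + \frac{\frac{1}{5} C}{3} = - \frac{8}{3} + \frac{C}{15}$)
$o{\left(f \right)} = 2 f \left(1 + f\right)$ ($o{\left(f \right)} = 2 f \left(f + \frac{2 f}{2 f}\right) = 2 f \left(f + 2 f \frac{1}{2 f}\right) = 2 f \left(f + 1\right) = 2 f \left(1 + f\right)$)
$\left(o{\left(Y{\left(5 \right)} \right)} - 11624\right) \left(-17393 + B{\left(-42 - -62,-49 \right)}\right) = \left(2 \left(- \frac{8}{3} + \frac{1}{15} \cdot 5\right) \left(1 + \left(- \frac{8}{3} + \frac{1}{15} \cdot 5\right)\right) - 11624\right) \left(-17393 - -343\right) = \left(2 \left(- \frac{8}{3} + \frac{1}{3}\right) \left(1 + \left(- \frac{8}{3} + \frac{1}{3}\right)\right) - 11624\right) \left(-17393 + 343\right) = \left(2 \left(- \frac{7}{3}\right) \left(1 - \frac{7}{3}\right) - 11624\right) \left(-17050\right) = \left(2 \left(- \frac{7}{3}\right) \left(- \frac{4}{3}\right) - 11624\right) \left(-17050\right) = \left(\frac{56}{9} - 11624\right) \left(-17050\right) = \left(- \frac{104560}{9}\right) \left(-17050\right) = \frac{1782748000}{9}$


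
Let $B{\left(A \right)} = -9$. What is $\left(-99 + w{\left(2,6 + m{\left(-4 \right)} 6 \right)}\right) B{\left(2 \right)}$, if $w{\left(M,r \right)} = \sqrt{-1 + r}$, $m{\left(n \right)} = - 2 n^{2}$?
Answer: $891 - 9 i \sqrt{187} \approx 891.0 - 123.07 i$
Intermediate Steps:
$\left(-99 + w{\left(2,6 + m{\left(-4 \right)} 6 \right)}\right) B{\left(2 \right)} = \left(-99 + \sqrt{-1 + \left(6 + - 2 \left(-4\right)^{2} \cdot 6\right)}\right) \left(-9\right) = \left(-99 + \sqrt{-1 + \left(6 + \left(-2\right) 16 \cdot 6\right)}\right) \left(-9\right) = \left(-99 + \sqrt{-1 + \left(6 - 192\right)}\right) \left(-9\right) = \left(-99 + \sqrt{-1 - 186}\right) \left(-9\right) = \left(-99 + \sqrt{-187}\right) \left(-9\right) = \left(-99 + i \sqrt{187}\right) \left(-9\right) = 891 - 9 i \sqrt{187}$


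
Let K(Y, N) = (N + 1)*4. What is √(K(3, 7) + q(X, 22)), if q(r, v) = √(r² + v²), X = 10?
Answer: √(32 + 2*√146) ≈ 7.4944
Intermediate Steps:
K(Y, N) = 4 + 4*N (K(Y, N) = (1 + N)*4 = 4 + 4*N)
√(K(3, 7) + q(X, 22)) = √((4 + 4*7) + √(10² + 22²)) = √((4 + 28) + √(100 + 484)) = √(32 + √584) = √(32 + 2*√146)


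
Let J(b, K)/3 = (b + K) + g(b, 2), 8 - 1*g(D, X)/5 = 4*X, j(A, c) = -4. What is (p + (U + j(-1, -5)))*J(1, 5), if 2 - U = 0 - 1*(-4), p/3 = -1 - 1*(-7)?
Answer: 216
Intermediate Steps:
g(D, X) = 40 - 20*X
p = 18 (p = 3*(-1 - 1*(-7)) = 3*(-1 + 7) = 3*6 = 18)
U = -2 (U = 2 - (0 - 1*(-4)) = 2 - (0 + 4) = 2 - 1*4 = 2 - 4 = -2)
J(b, K) = 3*K + 3*b (J(b, K) = 3*((b + K) + (40 - 20*2)) = 3*((K + b) + (40 - 40)) = 3*((K + b) + 0) = 3*(K + b) = 3*K + 3*b)
(p + (U + j(-1, -5)))*J(1, 5) = (18 + (-2 - 4))*(3*5 + 3*1) = (18 - 6)*(15 + 3) = 12*18 = 216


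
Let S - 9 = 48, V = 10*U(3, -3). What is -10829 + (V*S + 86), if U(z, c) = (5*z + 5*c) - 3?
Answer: -12453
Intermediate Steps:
U(z, c) = -3 + 5*c + 5*z (U(z, c) = (5*c + 5*z) - 3 = -3 + 5*c + 5*z)
V = -30 (V = 10*(-3 + 5*(-3) + 5*3) = 10*(-3 - 15 + 15) = 10*(-3) = -30)
S = 57 (S = 9 + 48 = 57)
-10829 + (V*S + 86) = -10829 + (-30*57 + 86) = -10829 + (-1710 + 86) = -10829 - 1624 = -12453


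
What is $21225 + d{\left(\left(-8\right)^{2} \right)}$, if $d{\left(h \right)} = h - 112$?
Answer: $21177$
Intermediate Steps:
$d{\left(h \right)} = -112 + h$
$21225 + d{\left(\left(-8\right)^{2} \right)} = 21225 - \left(112 - \left(-8\right)^{2}\right) = 21225 + \left(-112 + 64\right) = 21225 - 48 = 21177$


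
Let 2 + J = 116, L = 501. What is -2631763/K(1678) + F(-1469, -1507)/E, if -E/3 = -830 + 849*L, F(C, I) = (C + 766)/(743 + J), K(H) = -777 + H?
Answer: -2872407063045884/983385952449 ≈ -2920.9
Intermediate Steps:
J = 114 (J = -2 + 116 = 114)
F(C, I) = 766/857 + C/857 (F(C, I) = (C + 766)/(743 + 114) = (766 + C)/857 = (766 + C)*(1/857) = 766/857 + C/857)
E = -1273557 (E = -3*(-830 + 849*501) = -3*(-830 + 425349) = -3*424519 = -1273557)
-2631763/K(1678) + F(-1469, -1507)/E = -2631763/(-777 + 1678) + (766/857 + (1/857)*(-1469))/(-1273557) = -2631763/901 + (766/857 - 1469/857)*(-1/1273557) = -2631763*1/901 - 703/857*(-1/1273557) = -2631763/901 + 703/1091438349 = -2872407063045884/983385952449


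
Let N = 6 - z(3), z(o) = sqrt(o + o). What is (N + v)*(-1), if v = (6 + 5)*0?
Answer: -6 + sqrt(6) ≈ -3.5505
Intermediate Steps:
z(o) = sqrt(2)*sqrt(o) (z(o) = sqrt(2*o) = sqrt(2)*sqrt(o))
v = 0 (v = 11*0 = 0)
N = 6 - sqrt(6) (N = 6 - sqrt(2)*sqrt(3) = 6 - sqrt(6) ≈ 3.5505)
(N + v)*(-1) = ((6 - sqrt(6)) + 0)*(-1) = (6 - sqrt(6))*(-1) = -6 + sqrt(6)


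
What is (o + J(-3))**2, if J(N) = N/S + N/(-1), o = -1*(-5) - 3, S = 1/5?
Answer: 100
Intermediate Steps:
S = 1/5 ≈ 0.20000
o = 2 (o = 5 - 3 = 2)
J(N) = 4*N (J(N) = N/(1/5) + N/(-1) = N*5 + N*(-1) = 5*N - N = 4*N)
(o + J(-3))**2 = (2 + 4*(-3))**2 = (2 - 12)**2 = (-10)**2 = 100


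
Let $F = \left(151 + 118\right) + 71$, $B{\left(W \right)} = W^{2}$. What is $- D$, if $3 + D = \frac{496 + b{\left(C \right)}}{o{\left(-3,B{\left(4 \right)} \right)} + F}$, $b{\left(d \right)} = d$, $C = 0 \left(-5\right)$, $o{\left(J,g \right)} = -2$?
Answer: $\frac{259}{169} \approx 1.5325$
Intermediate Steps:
$C = 0$
$F = 340$ ($F = 269 + 71 = 340$)
$D = - \frac{259}{169}$ ($D = -3 + \frac{496 + 0}{-2 + 340} = -3 + \frac{496}{338} = -3 + 496 \cdot \frac{1}{338} = -3 + \frac{248}{169} = - \frac{259}{169} \approx -1.5325$)
$- D = \left(-1\right) \left(- \frac{259}{169}\right) = \frac{259}{169}$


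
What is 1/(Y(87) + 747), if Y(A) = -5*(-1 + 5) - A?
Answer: 1/640 ≈ 0.0015625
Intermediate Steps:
Y(A) = -20 - A (Y(A) = -5*4 - A = -20 - A)
1/(Y(87) + 747) = 1/((-20 - 1*87) + 747) = 1/((-20 - 87) + 747) = 1/(-107 + 747) = 1/640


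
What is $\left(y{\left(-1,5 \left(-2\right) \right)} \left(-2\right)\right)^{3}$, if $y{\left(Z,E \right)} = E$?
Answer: $8000$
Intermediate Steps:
$\left(y{\left(-1,5 \left(-2\right) \right)} \left(-2\right)\right)^{3} = \left(5 \left(-2\right) \left(-2\right)\right)^{3} = \left(\left(-10\right) \left(-2\right)\right)^{3} = 20^{3} = 8000$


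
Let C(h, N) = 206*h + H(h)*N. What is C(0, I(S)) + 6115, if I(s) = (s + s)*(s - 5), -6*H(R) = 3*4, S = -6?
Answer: 5851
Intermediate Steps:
H(R) = -2 (H(R) = -4/2 = -⅙*12 = -2)
I(s) = 2*s*(-5 + s) (I(s) = (2*s)*(-5 + s) = 2*s*(-5 + s))
C(h, N) = -2*N + 206*h (C(h, N) = 206*h - 2*N = -2*N + 206*h)
C(0, I(S)) + 6115 = (-4*(-6)*(-5 - 6) + 206*0) + 6115 = (-4*(-6)*(-11) + 0) + 6115 = (-2*132 + 0) + 6115 = (-264 + 0) + 6115 = -264 + 6115 = 5851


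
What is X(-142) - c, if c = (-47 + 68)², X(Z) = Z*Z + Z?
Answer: 19581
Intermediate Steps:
X(Z) = Z + Z² (X(Z) = Z² + Z = Z + Z²)
c = 441 (c = 21² = 441)
X(-142) - c = -142*(1 - 142) - 1*441 = -142*(-141) - 441 = 20022 - 441 = 19581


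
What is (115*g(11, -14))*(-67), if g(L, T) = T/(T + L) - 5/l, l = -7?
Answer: -870665/21 ≈ -41460.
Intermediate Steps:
g(L, T) = 5/7 + T/(L + T) (g(L, T) = T/(T + L) - 5/(-7) = T/(L + T) - 5*(-⅐) = T/(L + T) + 5/7 = 5/7 + T/(L + T))
(115*g(11, -14))*(-67) = (115*((5*11 + 12*(-14))/(7*(11 - 14))))*(-67) = (115*((⅐)*(55 - 168)/(-3)))*(-67) = (115*((⅐)*(-⅓)*(-113)))*(-67) = (115*(113/21))*(-67) = (12995/21)*(-67) = -870665/21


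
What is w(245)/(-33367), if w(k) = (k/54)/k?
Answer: -1/1801818 ≈ -5.5499e-7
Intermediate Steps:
w(k) = 1/54 (w(k) = (k*(1/54))/k = (k/54)/k = 1/54)
w(245)/(-33367) = (1/54)/(-33367) = (1/54)*(-1/33367) = -1/1801818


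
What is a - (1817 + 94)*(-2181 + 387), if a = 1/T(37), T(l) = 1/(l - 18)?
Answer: 3428353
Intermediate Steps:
T(l) = 1/(-18 + l)
a = 19 (a = 1/(1/(-18 + 37)) = 1/(1/19) = 19)
a - (1817 + 94)*(-2181 + 387) = 19 - (1817 + 94)*(-2181 + 387) = 19 - 1911*(-1794) = 19 - 1*(-3428334) = 19 + 3428334 = 3428353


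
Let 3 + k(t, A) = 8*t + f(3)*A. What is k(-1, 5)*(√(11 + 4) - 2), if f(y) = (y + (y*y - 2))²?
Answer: -978 + 489*√15 ≈ 915.89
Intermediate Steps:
f(y) = (-2 + y + y²)² (f(y) = (y + (y² - 2))² = (y + (-2 + y²))² = (-2 + y + y²)²)
k(t, A) = -3 + 8*t + 100*A (k(t, A) = -3 + (8*t + (-2 + 3 + 3²)²*A) = -3 + (8*t + (-2 + 3 + 9)²*A) = -3 + (8*t + 10²*A) = -3 + (8*t + 100*A) = -3 + 8*t + 100*A)
k(-1, 5)*(√(11 + 4) - 2) = (-3 + 8*(-1) + 100*5)*(√(11 + 4) - 2) = (-3 - 8 + 500)*(√15 - 2) = 489*(-2 + √15) = -978 + 489*√15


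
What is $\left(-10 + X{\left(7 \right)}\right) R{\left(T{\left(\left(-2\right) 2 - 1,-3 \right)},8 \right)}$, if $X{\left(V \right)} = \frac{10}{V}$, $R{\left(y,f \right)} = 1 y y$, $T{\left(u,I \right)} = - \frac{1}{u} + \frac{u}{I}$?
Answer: $- \frac{448}{15} \approx -29.867$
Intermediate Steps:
$R{\left(y,f \right)} = y^{2}$ ($R{\left(y,f \right)} = y y = y^{2}$)
$\left(-10 + X{\left(7 \right)}\right) R{\left(T{\left(\left(-2\right) 2 - 1,-3 \right)},8 \right)} = \left(-10 + \frac{10}{7}\right) \left(- \frac{1}{\left(-2\right) 2 - 1} + \frac{\left(-2\right) 2 - 1}{-3}\right)^{2} = \left(-10 + 10 \cdot \frac{1}{7}\right) \left(- \frac{1}{-4 - 1} + \left(-4 - 1\right) \left(- \frac{1}{3}\right)\right)^{2} = \left(-10 + \frac{10}{7}\right) \left(- \frac{1}{-5} - - \frac{5}{3}\right)^{2} = - \frac{60 \left(\left(-1\right) \left(- \frac{1}{5}\right) + \frac{5}{3}\right)^{2}}{7} = - \frac{60 \left(\frac{1}{5} + \frac{5}{3}\right)^{2}}{7} = - \frac{60 \left(\frac{28}{15}\right)^{2}}{7} = \left(- \frac{60}{7}\right) \frac{784}{225} = - \frac{448}{15}$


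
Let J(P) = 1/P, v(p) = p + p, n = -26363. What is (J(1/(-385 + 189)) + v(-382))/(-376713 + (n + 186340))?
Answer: 30/6773 ≈ 0.0044294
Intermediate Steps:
v(p) = 2*p
(J(1/(-385 + 189)) + v(-382))/(-376713 + (n + 186340)) = (1/(1/(-385 + 189)) + 2*(-382))/(-376713 + (-26363 + 186340)) = (1/(1/(-196)) - 764)/(-376713 + 159977) = (1/(-1/196) - 764)/(-216736) = (-196 - 764)*(-1/216736) = -960*(-1/216736) = 30/6773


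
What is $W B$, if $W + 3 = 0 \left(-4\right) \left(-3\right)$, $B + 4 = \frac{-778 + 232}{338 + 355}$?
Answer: $\frac{158}{11} \approx 14.364$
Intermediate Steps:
$B = - \frac{158}{33}$ ($B = -4 + \frac{-778 + 232}{338 + 355} = -4 - \frac{546}{693} = -4 - \frac{26}{33} = - \frac{158}{33} \approx -4.7879$)
$W = -3$ ($W = -3 + 0 \left(-4\right) \left(-3\right) = -3 + 0 \left(-3\right) = -3 + 0 = -3$)
$W B = \left(-3\right) \left(- \frac{158}{33}\right) = \frac{158}{11}$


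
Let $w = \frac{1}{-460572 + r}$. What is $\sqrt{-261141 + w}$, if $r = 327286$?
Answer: $\frac{i \sqrt{4639211072138522}}{133286} \approx 511.02 i$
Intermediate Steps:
$w = - \frac{1}{133286}$ ($w = \frac{1}{-460572 + 327286} = \frac{1}{-133286} = - \frac{1}{133286} \approx -7.5027 \cdot 10^{-6}$)
$\sqrt{-261141 + w} = \sqrt{-261141 - \frac{1}{133286}} = \sqrt{- \frac{34806439327}{133286}} = \frac{i \sqrt{4639211072138522}}{133286}$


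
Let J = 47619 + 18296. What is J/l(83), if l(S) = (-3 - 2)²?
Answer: 13183/5 ≈ 2636.6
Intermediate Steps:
J = 65915
l(S) = 25 (l(S) = (-5)² = 25)
J/l(83) = 65915/25 = 65915*(1/25) = 13183/5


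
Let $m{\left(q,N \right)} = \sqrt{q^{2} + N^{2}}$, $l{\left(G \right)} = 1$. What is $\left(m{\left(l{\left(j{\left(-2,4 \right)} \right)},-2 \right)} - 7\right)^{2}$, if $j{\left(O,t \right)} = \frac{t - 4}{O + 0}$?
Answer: $\left(7 - \sqrt{5}\right)^{2} \approx 22.695$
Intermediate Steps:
$j{\left(O,t \right)} = \frac{-4 + t}{O}$
$m{\left(q,N \right)} = \sqrt{N^{2} + q^{2}}$
$\left(m{\left(l{\left(j{\left(-2,4 \right)} \right)},-2 \right)} - 7\right)^{2} = \left(\sqrt{\left(-2\right)^{2} + 1^{2}} - 7\right)^{2} = \left(\sqrt{4 + 1} - 7\right)^{2} = \left(\sqrt{5} - 7\right)^{2} = \left(-7 + \sqrt{5}\right)^{2}$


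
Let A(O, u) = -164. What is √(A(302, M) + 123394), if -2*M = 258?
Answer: √123230 ≈ 351.04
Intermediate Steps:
M = -129 (M = -½*258 = -129)
√(A(302, M) + 123394) = √(-164 + 123394) = √123230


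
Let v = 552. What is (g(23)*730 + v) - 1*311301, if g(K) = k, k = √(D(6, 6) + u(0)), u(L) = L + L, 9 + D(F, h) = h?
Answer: -310749 + 730*I*√3 ≈ -3.1075e+5 + 1264.4*I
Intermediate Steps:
D(F, h) = -9 + h
u(L) = 2*L
k = I*√3 (k = √((-9 + 6) + 2*0) = √(-3 + 0) = √(-3) = I*√3 ≈ 1.732*I)
g(K) = I*√3
(g(23)*730 + v) - 1*311301 = ((I*√3)*730 + 552) - 1*311301 = (730*I*√3 + 552) - 311301 = (552 + 730*I*√3) - 311301 = -310749 + 730*I*√3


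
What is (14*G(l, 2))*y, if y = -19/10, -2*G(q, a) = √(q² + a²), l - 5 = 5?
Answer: 133*√26/5 ≈ 135.63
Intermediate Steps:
l = 10 (l = 5 + 5 = 10)
G(q, a) = -√(a² + q²)/2 (G(q, a) = -√(q² + a²)/2 = -√(a² + q²)/2)
y = -19/10 (y = -19*⅒ = -19/10 ≈ -1.9000)
(14*G(l, 2))*y = (14*(-√(2² + 10²)/2))*(-19/10) = (14*(-√(4 + 100)/2))*(-19/10) = (14*(-√26))*(-19/10) = -14*√26*(-19/10) = 133*√26/5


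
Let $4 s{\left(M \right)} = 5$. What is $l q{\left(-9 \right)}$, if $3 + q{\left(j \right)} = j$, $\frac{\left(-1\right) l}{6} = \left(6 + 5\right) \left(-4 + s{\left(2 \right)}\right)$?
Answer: $-2178$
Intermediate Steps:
$s{\left(M \right)} = \frac{5}{4}$ ($s{\left(M \right)} = \frac{1}{4} \cdot 5 = \frac{5}{4}$)
$l = \frac{363}{2}$ ($l = - 6 \left(6 + 5\right) \left(-4 + \frac{5}{4}\right) = - 6 \cdot 11 \left(- \frac{11}{4}\right) = \left(-6\right) \left(- \frac{121}{4}\right) = \frac{363}{2} \approx 181.5$)
$q{\left(j \right)} = -3 + j$
$l q{\left(-9 \right)} = \frac{363 \left(-3 - 9\right)}{2} = \frac{363}{2} \left(-12\right) = -2178$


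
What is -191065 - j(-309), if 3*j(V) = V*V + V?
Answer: -222789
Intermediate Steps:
j(V) = V/3 + V²/3 (j(V) = (V*V + V)/3 = (V² + V)/3 = (V + V²)/3 = V/3 + V²/3)
-191065 - j(-309) = -191065 - (-309)*(1 - 309)/3 = -191065 - (-309)*(-308)/3 = -191065 - 1*31724 = -191065 - 31724 = -222789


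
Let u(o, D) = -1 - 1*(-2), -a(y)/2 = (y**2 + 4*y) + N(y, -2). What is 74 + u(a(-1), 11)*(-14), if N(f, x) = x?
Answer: 60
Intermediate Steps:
a(y) = 4 - 8*y - 2*y**2 (a(y) = -2*((y**2 + 4*y) - 2) = -2*(-2 + y**2 + 4*y) = 4 - 8*y - 2*y**2)
u(o, D) = 1 (u(o, D) = -1 + 2 = 1)
74 + u(a(-1), 11)*(-14) = 74 + 1*(-14) = 74 - 14 = 60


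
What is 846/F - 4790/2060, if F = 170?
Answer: 46423/17510 ≈ 2.6512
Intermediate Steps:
846/F - 4790/2060 = 846/170 - 4790/2060 = 846*(1/170) - 4790*1/2060 = 423/85 - 479/206 = 46423/17510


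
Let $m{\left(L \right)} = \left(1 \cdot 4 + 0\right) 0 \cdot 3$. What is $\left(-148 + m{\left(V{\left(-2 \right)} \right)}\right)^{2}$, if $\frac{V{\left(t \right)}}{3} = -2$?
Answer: $21904$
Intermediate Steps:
$V{\left(t \right)} = -6$ ($V{\left(t \right)} = 3 \left(-2\right) = -6$)
$m{\left(L \right)} = 0$ ($m{\left(L \right)} = \left(4 + 0\right) 0 \cdot 3 = 4 \cdot 0 \cdot 3 = 0 \cdot 3 = 0$)
$\left(-148 + m{\left(V{\left(-2 \right)} \right)}\right)^{2} = \left(-148 + 0\right)^{2} = \left(-148\right)^{2} = 21904$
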